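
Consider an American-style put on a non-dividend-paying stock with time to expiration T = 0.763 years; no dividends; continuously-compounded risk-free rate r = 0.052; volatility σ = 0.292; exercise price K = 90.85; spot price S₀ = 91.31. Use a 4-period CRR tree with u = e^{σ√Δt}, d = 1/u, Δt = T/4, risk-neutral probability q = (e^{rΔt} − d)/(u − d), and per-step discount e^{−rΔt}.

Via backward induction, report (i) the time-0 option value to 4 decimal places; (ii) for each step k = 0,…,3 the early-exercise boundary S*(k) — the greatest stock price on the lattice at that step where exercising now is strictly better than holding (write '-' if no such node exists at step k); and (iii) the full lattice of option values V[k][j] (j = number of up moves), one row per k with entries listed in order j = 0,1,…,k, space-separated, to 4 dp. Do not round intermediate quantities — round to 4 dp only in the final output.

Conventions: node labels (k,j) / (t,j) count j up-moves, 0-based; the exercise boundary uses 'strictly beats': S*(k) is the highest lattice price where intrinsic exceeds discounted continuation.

Δt=0.19075, u=1.13602, d=0.88027, q=0.50714, disc=e^(-rΔt)=0.99013
k=4 terminal: V=max(K-S,0) → 36.0255 20.0967 0.0000 0.0000 0.0000
k=3: j=0 S=62.2817 intr=28.5683 cont=27.6716 V=28.5683[EX]; j=1 S=80.3771 intr=10.4729 cont=9.8072 V=10.4729[EX]; j=2 S=103.7300 intr=0.0000 cont=0.0000 V=0.0000[hold]; j=3 S=133.8678 intr=0.0000 cont=0.0000 V=0.0000[hold]  S*(3)=80.3771
k=2: j=0 S=70.7533 intr=20.0967 cont=19.2000 V=20.0967[EX]; j=1 S=91.3100 intr=0.0000 cont=5.1108 V=5.1108[hold]; j=2 S=117.8393 intr=0.0000 cont=0.0000 V=0.0000[hold]  S*(2)=70.7533
k=1: j=0 S=80.3771 intr=10.4729 cont=12.3734 V=12.3734[hold]; j=1 S=103.7300 intr=0.0000 cont=2.4940 V=2.4940[hold]  S*(1)=-
k=0: j=0 S=91.3100 intr=0.0000 cont=7.2906 V=7.2906[hold]  S*(0)=-

price = 7.2906
boundary = - - 70.7533 80.3771
tree:
7.2906
12.3734 2.4940
20.0967 5.1108 0.0000
28.5683 10.4729 0.0000 0.0000
36.0255 20.0967 0.0000 0.0000 0.0000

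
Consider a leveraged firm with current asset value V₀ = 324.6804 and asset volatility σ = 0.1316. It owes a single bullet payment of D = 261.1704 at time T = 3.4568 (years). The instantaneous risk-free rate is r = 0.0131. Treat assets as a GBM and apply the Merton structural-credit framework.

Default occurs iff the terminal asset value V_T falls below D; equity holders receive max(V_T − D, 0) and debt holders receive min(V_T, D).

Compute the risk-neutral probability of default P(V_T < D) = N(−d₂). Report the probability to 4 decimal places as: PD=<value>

Apply the equity-as-call identities (strike 261.1704, horizon 3.4568 years):
d₁ = [ln(V₀/D) + (r + σ²/2)T] / (σ√T)
   = [ln(324.6804/261.1704) + (0.0131 + 0.5·0.1316²)·3.4568] / (0.1316·√3.4568)
   = [0.217668 + 0.075217] / 0.244677 = 1.197030
d₂ = d₁ − σ√T = 1.197030 − 0.244677 = 0.952353
risk-neutral PD = N(−d₂) = N(-0.952353) = 0.170459

PD=0.1705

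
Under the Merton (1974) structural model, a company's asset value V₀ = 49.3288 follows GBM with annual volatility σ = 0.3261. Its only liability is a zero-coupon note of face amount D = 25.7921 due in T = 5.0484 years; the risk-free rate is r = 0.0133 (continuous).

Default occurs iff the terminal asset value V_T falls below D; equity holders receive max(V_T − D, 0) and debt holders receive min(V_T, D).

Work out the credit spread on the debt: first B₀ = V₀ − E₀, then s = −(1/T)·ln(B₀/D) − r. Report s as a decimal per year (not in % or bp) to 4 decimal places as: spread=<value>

spread=0.0181

Work the structural quantities from V₀ = 49.3288 against face 25.7921:
d₁ = [ln(V₀/D) + (r + σ²/2)T] / (σ√T)
   = [ln(49.3288/25.7921) + (0.0133 + 0.5·0.3261²)·5.0484] / (0.3261·√5.0484)
   = [0.648440 + 0.335570] / 0.732703 = 1.342987
d₂ = d₁ − σ√T = 1.342987 − 0.732703 = 0.610285
N(d₁) = 0.910362,  N(d₂) = 0.729163,  e^(−rT) = 0.935061
E₀ = V₀·N(d₁) − D·e^(−rT)·N(d₂)
   = 49.3288·0.910362 − 25.7921·0.935061·0.729163 = 27.321696
B₀ = V₀ − E₀ = 49.3288 − 27.321696 = 22.007104
spread = −(1/T)·ln(B₀/D) − r = −(1/5.0484)·ln(22.007104/25.7921) − 0.0133 = 0.01813629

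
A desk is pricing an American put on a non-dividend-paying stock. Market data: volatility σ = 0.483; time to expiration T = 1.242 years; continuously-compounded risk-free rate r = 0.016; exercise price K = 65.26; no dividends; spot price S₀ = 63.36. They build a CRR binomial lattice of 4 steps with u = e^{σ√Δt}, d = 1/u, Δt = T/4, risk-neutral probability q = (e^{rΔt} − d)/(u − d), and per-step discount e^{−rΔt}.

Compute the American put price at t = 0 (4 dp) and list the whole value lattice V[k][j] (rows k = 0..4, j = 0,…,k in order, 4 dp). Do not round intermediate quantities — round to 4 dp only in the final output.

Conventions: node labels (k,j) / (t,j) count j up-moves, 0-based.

price = 13.6161
tree:
13.6161
20.0107 5.7050
28.2735 9.8157 0.5852
37.0010 16.8507 1.0545 0.0000
43.6691 28.2735 1.9000 0.0000 0.0000

Δt=0.31050, u=1.30884, d=0.76404, q=0.44226, disc=e^(-rΔt)=0.99504
k=4 terminal: V=max(K-S,0) → 43.6691 28.2735 1.9000 0.0000 0.0000
k=3: j=0 S=28.2590 intr=37.0010 cont=36.6776 V=37.0010[EX]; j=1 S=48.4093 intr=16.8507 cont=16.5272 V=16.8507[EX]; j=2 S=82.9280 intr=0.0000 cont=1.0545 V=1.0545[hold]; j=3 S=142.0604 intr=0.0000 cont=0.0000 V=0.0000[hold]
k=2: j=0 S=36.9865 intr=28.2735 cont=27.9501 V=28.2735[EX]; j=1 S=63.3600 intr=1.9000 cont=9.8157 V=9.8157[hold]; j=2 S=108.5393 intr=0.0000 cont=0.5852 V=0.5852[hold]
k=1: j=0 S=48.4093 intr=16.8507 cont=20.0107 V=20.0107[hold]; j=1 S=82.9280 intr=0.0000 cont=5.7050 V=5.7050[hold]
k=0: j=0 S=63.3600 intr=1.9000 cont=13.6161 V=13.6161[hold]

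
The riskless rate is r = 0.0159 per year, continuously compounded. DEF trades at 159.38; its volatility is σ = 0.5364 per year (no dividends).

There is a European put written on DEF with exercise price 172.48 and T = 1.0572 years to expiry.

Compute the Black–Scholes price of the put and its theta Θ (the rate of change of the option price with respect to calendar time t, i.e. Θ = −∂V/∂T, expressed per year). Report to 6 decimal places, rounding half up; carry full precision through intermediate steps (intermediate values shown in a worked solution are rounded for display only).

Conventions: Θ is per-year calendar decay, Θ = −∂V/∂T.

σ√T = 0.5364·√1.0572 = 0.551528
d₁ = (ln(S/K) + (r+σ²/2)T) / (σ√T) = (ln(159.38/172.48) + (0.0159+0.5364²/2)·1.0572) / 0.551528 = (-0.078990 + 0.168901) / 0.551528 = 0.163022
d₂ = d₁ − σ√T = 0.163022 − 0.551528 = -0.388506
e^{−rT} = 0.983331
N(−d₁) = 0.435251,  N(−d₂) = 0.651179
Put price V = K·e^{−rT}·N(−d₂) − S·N(−d₁) = 110.443215 − 69.370263 = 41.072952
φ(d₁) = (1/√(2π))·e^{−d₁²/2} = 0.393676
Θ = −S·φ(d₁)·σ/(2√T) + r·K·e^{−rT}·N(−d₂) = −16.366401 + 1.756047 = -14.610353

price = 41.072952
Θ = -14.610353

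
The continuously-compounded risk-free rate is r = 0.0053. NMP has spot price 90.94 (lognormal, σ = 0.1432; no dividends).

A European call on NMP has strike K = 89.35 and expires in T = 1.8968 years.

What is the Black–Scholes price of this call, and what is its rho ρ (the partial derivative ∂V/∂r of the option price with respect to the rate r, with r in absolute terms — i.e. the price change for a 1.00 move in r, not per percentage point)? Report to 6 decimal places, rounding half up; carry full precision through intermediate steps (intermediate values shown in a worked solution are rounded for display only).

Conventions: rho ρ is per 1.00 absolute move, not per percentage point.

price = 8.357001
ρ = 86.688956

σ√T = 0.1432·√1.8968 = 0.197221
d₁ = (ln(S/K) + (r+σ²/2)T) / (σ√T) = (ln(90.94/89.35) + (0.0053+0.1432²/2)·1.8968) / 0.197221 = (0.017639 + 0.029501) / 0.197221 = 0.239020
d₂ = d₁ − σ√T = 0.239020 − 0.197221 = 0.041799
e^{−rT} = 0.989997
N(d₁) = 0.594455,  N(d₂) = 0.516670
Call price V = S·N(d₁) − K·e^{−rT}·N(d₂) = 54.059740 − 45.702739 = 8.357001
ρ = K·T·e^{−rT}·N(d₂) = 86.688956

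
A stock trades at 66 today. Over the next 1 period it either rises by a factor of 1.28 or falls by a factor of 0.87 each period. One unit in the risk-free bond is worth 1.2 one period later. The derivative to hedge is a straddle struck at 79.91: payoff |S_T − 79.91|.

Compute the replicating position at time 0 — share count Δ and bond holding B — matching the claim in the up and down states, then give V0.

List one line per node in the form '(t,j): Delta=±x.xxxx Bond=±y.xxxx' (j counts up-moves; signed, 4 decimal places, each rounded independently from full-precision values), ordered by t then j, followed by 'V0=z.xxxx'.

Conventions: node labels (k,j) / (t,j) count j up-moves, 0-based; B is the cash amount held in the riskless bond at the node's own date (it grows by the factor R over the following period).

(0,0): Delta=-0.6622 Bond=50.4295
V0=6.7222

Risk-neutral probability p* = (R−d)/(u−d) = (1.2−0.87)/(1.28−0.87) = 0.8049.
At maturity the claim pays: V(1,0)=22.4900, V(1,1)=4.5700
(0,0): S=66.0000. Δ = (V_up−V_dn)/(S_up−S_dn) = (4.5700−22.4900)/(84.4800−57.4200) = -0.6622. V = [p*·4.5700 + (1−p*)·22.4900]/1.2 = 6.7222. B = V − Δ·S = 50.4295.
As a check, the time-0 holding Δ(0,0)·S0 + B(0,0) comes to 6.7222 — exactly V0.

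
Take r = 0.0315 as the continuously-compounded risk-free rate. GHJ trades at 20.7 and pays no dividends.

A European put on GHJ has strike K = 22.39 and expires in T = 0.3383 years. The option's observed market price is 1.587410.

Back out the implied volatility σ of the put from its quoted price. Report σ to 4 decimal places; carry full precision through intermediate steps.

sigma = 0.1211

At σ = 0.1211 the Black–Scholes value reproduces the quote:
σ√T = 0.1211·√0.3383 = 0.070436
d₁ = (ln(S/K) + (r+σ²/2)T) / (σ√T) = (ln(20.7/22.39) + (0.0315+0.1211²/2)·0.3383) / 0.070436 = (-0.078481 + 0.013137) / 0.070436 = -0.927702
d₂ = d₁ − σ√T = -0.927702 − 0.070436 = -0.998138
e^{−rT} = 0.989400
N(−d₁) = 0.823219,  N(−d₂) = 0.840894
V = K·e^{−rT}·N(−d₂) − S·N(−d₁) = 18.628040 − 17.040629 = 1.587410 (matching the quote); vega is positive throughout, so no other σ reproduces this price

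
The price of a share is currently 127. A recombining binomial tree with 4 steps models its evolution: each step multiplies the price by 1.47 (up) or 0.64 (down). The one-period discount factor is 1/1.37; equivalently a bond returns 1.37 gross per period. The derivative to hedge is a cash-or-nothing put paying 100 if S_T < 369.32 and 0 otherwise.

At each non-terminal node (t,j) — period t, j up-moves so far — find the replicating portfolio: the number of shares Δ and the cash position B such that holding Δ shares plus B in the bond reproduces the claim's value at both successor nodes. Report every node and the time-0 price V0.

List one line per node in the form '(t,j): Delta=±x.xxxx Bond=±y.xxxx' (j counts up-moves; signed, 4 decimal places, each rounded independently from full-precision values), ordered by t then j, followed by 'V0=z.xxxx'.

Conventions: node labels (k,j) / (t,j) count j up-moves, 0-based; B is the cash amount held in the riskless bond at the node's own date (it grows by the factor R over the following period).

(0,0): Delta=-0.2510 Bond=43.2789
(1,0): Delta=0.0000 Bond=38.8900
(1,1): Delta=-0.2660 Bond=62.0869
(2,0): Delta=0.0000 Bond=53.2793
(2,1): Delta=0.0000 Bond=53.2793
(2,2): Delta=-0.2818 Bond=89.4125
(3,0): Delta=0.0000 Bond=72.9927
(3,1): Delta=0.0000 Bond=72.9927
(3,2): Delta=0.0000 Bond=72.9927
(3,3): Delta=-0.2987 Bond=129.2762
V0=11.4007

Risk-neutral probability p* = (R−d)/(u−d) = (1.37−0.64)/(1.47−0.64) = 0.8795.
Payoffs at expiry: V(4,0)=100.0000, V(4,1)=100.0000, V(4,2)=100.0000, V(4,3)=100.0000, V(4,4)=0.0000
(3,0): S=33.2923. Δ = (V_up−V_dn)/(S_up−S_dn) = (100.0000−100.0000)/(48.9397−21.3071) = 0.0000. V = [p*·100.0000 + (1−p*)·100.0000]/1.37 = 72.9927. B = V − Δ·S = 72.9927.
(3,1): S=76.4682. Δ = (V_up−V_dn)/(S_up−S_dn) = (100.0000−100.0000)/(112.4083−48.9397) = 0.0000. V = [p*·100.0000 + (1−p*)·100.0000]/1.37 = 72.9927. B = V − Δ·S = 72.9927.
(3,2): S=175.6380. Δ = (V_up−V_dn)/(S_up−S_dn) = (100.0000−100.0000)/(258.1878−112.4083) = 0.0000. V = [p*·100.0000 + (1−p*)·100.0000]/1.37 = 72.9927. B = V − Δ·S = 72.9927.
(3,3): S=403.4184. Δ = (V_up−V_dn)/(S_up−S_dn) = (0.0000−100.0000)/(593.0251−258.1878) = -0.2987. V = [p*·0.0000 + (1−p*)·100.0000]/1.37 = 8.7943. B = V − Δ·S = 129.2762.
(2,0): S=52.0192. Δ = (V_up−V_dn)/(S_up−S_dn) = (72.9927−72.9927)/(76.4682−33.2923) = 0.0000. V = [p*·72.9927 + (1−p*)·72.9927]/1.37 = 53.2793. B = V − Δ·S = 53.2793.
(2,1): S=119.4816. Δ = (V_up−V_dn)/(S_up−S_dn) = (72.9927−72.9927)/(175.6380−76.4682) = 0.0000. V = [p*·72.9927 + (1−p*)·72.9927]/1.37 = 53.2793. B = V − Δ·S = 53.2793.
(2,2): S=274.4343. Δ = (V_up−V_dn)/(S_up−S_dn) = (8.7943−72.9927)/(403.4184−175.6380) = -0.2818. V = [p*·8.7943 + (1−p*)·72.9927]/1.37 = 12.0650. B = V − Δ·S = 89.4125.
(1,0): S=81.2800. Δ = (V_up−V_dn)/(S_up−S_dn) = (53.2793−53.2793)/(119.4816−52.0192) = 0.0000. V = [p*·53.2793 + (1−p*)·53.2793]/1.37 = 38.8900. B = V − Δ·S = 38.8900.
(1,1): S=186.6900. Δ = (V_up−V_dn)/(S_up−S_dn) = (12.0650−53.2793)/(274.4343−119.4816) = -0.2660. V = [p*·12.0650 + (1−p*)·53.2793]/1.37 = 12.4311. B = V − Δ·S = 62.0869.
(0,0): S=127.0000. Δ = (V_up−V_dn)/(S_up−S_dn) = (12.4311−38.8900)/(186.6900−81.2800) = -0.2510. V = [p*·12.4311 + (1−p*)·38.8900]/1.37 = 11.4007. B = V − Δ·S = 43.2789.
Verification: the root portfolio costs Δ(0,0)·S0 + B(0,0) = 11.4007, matching V0.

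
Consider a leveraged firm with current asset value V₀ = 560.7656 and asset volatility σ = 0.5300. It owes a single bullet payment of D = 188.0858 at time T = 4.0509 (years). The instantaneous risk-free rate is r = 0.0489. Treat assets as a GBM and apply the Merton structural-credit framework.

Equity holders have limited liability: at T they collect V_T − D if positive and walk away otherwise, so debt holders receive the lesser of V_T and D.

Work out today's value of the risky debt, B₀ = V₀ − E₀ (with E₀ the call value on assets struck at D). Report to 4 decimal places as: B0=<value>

Apply the equity-as-call identities (strike 188.0858, horizon 4.0509 years):
d₁ = [ln(V₀/D) + (r + σ²/2)T] / (σ√T)
   = [ln(560.7656/188.0858) + (0.0489 + 0.5·0.5300²)·4.0509] / (0.5300·√4.0509)
   = [1.092405 + 0.767038] / 1.066723 = 1.743136
d₂ = d₁ − σ√T = 1.743136 − 1.066723 = 0.676413
N(d₁) = 0.959345,  N(d₂) = 0.750611,  e^(−rT) = 0.820297
E₀ = V₀·N(d₁) − D·e^(−rT)·N(d₂)
   = 560.7656·0.959345 − 188.0858·0.820297·0.750611 = 422.158837
B₀ = V₀ − E₀ = 560.7656 − 422.158837 = 138.606763

B0=138.6068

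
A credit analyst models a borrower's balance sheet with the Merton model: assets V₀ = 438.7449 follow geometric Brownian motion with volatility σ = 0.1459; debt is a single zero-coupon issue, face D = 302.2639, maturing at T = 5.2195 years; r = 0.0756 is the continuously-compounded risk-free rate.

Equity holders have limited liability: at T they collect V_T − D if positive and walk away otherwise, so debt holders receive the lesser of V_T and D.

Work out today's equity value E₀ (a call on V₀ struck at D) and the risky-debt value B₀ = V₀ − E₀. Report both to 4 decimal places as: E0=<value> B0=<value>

Equity is a call on the firm's assets struck at D = 302.2639:
d₁ = [ln(V₀/D) + (r + σ²/2)T] / (σ√T)
   = [ln(438.7449/302.2639) + (0.0756 + 0.5·0.1459²)·5.2195] / (0.1459·√5.2195)
   = [0.372618 + 0.450147] / 0.333326 = 2.468347
d₂ = d₁ − σ√T = 2.468347 − 0.333326 = 2.135020
N(d₁) = 0.993213,  N(d₂) = 0.983620,  e^(−rT) = 0.673953
E₀ = V₀·N(d₁) − D·e^(−rT)·N(d₂)
   = 438.7449·0.993213 − 302.2639·0.673953·0.983620 = 235.392093
B₀ = V₀ − E₀ = 438.7449 − 235.392093 = 203.352807

E0=235.3921 B0=203.3528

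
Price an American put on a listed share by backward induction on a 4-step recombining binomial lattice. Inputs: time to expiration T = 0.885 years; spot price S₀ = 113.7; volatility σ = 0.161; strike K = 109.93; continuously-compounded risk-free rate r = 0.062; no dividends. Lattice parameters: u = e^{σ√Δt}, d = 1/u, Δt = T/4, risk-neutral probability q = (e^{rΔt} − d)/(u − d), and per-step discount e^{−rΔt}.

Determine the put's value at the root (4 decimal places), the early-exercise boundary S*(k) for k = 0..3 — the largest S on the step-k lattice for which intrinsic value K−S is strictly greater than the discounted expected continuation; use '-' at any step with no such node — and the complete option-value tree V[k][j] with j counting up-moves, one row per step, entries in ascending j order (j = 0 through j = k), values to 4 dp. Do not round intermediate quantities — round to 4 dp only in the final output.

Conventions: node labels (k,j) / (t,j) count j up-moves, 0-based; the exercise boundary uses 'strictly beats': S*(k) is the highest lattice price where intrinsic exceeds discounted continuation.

Δt=0.22125, u=1.07867, d=0.92707, q=0.57218, disc=e^(-rΔt)=0.98638
k=4 terminal: V=max(K-S,0) → 25.9445 12.2103 0.0000 0.0000 0.0000
k=3: j=0 S=90.5927 intr=19.3373 cont=17.8396 V=19.3373[EX]; j=1 S=105.4075 intr=4.5225 cont=5.1526 V=5.1526[hold]; j=2 S=122.6449 intr=0.0000 cont=0.0000 V=0.0000[hold]; j=3 S=142.7012 intr=0.0000 cont=0.0000 V=0.0000[hold]  S*(3)=90.5927
k=2: j=0 S=97.7197 intr=12.2103 cont=11.0682 V=12.2103[EX]; j=1 S=113.7000 intr=0.0000 cont=2.1743 V=2.1743[hold]; j=2 S=132.2935 intr=0.0000 cont=0.0000 V=0.0000[hold]  S*(2)=97.7197
k=1: j=0 S=105.4075 intr=4.5225 cont=6.3798 V=6.3798[hold]; j=1 S=122.6449 intr=0.0000 cont=0.9175 V=0.9175[hold]  S*(1)=-
k=0: j=0 S=113.7000 intr=0.0000 cont=3.2100 V=3.2100[hold]  S*(0)=-

price = 3.2100
boundary = - - 97.7197 90.5927
tree:
3.2100
6.3798 0.9175
12.2103 2.1743 0.0000
19.3373 5.1526 0.0000 0.0000
25.9445 12.2103 0.0000 0.0000 0.0000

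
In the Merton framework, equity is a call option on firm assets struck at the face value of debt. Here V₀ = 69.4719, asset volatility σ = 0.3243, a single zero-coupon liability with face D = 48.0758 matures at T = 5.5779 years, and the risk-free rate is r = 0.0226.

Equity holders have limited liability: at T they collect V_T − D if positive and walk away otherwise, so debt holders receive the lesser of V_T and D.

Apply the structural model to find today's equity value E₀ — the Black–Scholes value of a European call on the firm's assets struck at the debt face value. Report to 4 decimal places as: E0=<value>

Work the structural quantities from V₀ = 69.4719 against face 48.0758:
d₁ = [ln(V₀/D) + (r + σ²/2)T] / (σ√T)
   = [ln(69.4719/48.0758) + (0.0226 + 0.5·0.3243²)·5.5779] / (0.3243·√5.5779)
   = [0.368143 + 0.419376] / 0.765918 = 1.028203
d₂ = d₁ − σ√T = 1.028203 − 0.765918 = 0.262285
N(d₁) = 0.848073,  N(d₂) = 0.603449,  e^(−rT) = 0.881561
E₀ = V₀·N(d₁) − D·e^(−rT)·N(d₂)
   = 69.4719·0.848073 − 48.0758·0.881561·0.603449 = 33.341987

E0=33.3420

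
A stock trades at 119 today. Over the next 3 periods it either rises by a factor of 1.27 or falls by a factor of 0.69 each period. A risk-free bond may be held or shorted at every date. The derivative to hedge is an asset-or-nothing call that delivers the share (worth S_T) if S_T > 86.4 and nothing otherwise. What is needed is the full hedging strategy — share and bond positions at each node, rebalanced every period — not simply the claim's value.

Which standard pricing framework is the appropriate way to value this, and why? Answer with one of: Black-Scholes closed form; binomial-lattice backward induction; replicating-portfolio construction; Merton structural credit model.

framework: replicating-portfolio construction

Key observation: the deliverable is the dynamic trading strategy on the 3-step tree (spot 119, moves 1.27 and 0.69), so the valuation must go through the node-by-node replicating-portfolio solve.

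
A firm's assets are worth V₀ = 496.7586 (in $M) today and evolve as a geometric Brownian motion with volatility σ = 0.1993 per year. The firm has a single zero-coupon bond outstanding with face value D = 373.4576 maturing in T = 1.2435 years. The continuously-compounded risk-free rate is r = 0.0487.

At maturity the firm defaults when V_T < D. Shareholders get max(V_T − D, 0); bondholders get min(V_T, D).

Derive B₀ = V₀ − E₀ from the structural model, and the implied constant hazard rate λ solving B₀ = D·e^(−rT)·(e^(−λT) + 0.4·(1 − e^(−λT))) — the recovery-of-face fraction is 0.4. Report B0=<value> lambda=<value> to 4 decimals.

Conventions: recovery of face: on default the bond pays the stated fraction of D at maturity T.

Work the structural quantities from V₀ = 496.7586 against face 373.4576:
d₁ = [ln(V₀/D) + (r + σ²/2)T] / (σ√T)
   = [ln(496.7586/373.4576) + (0.0487 + 0.5·0.1993²)·1.2435] / (0.1993·√1.2435)
   = [0.285300 + 0.085255] / 0.222244 = 1.667331
d₂ = d₁ − σ√T = 1.667331 − 0.222244 = 1.445087
N(d₁) = 0.952276,  N(d₂) = 0.925783,  e^(−rT) = 0.941239
E₀ = V₀·N(d₁) − D·e^(−rT)·N(d₂)
   = 496.7586·0.952276 − 373.4576·0.941239·0.925783 = 147.626507
B₀ = V₀ − E₀ = 496.7586 − 147.626507 = 349.132093
e^(−λT) = (B₀·e^(rT)/D − 0.4)/(1 − 0.4) = (349.1321·1.062430/373.4576 − 0.4)/0.6 = 0.98871229
λ = −ln(0.98871229)/1.2435 = 0.009129

B0=349.1321 lambda=0.0091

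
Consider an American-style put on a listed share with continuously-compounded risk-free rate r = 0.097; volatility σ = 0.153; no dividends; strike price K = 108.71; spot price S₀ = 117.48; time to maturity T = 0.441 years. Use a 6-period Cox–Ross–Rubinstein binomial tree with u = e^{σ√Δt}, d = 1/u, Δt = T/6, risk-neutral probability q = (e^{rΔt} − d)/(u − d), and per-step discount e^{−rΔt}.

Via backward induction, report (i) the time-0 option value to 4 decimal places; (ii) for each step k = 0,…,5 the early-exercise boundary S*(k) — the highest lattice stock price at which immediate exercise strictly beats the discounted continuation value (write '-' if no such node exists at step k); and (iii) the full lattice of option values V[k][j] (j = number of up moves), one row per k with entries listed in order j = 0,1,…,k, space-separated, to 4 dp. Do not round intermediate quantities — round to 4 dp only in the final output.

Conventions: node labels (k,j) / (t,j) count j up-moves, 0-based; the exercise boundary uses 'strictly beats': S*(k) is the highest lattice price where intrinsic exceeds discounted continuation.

price = 0.7070
boundary = - - - - 99.5191 103.7339
tree:
0.7070
1.4093 0.1984
2.7406 0.4463 0.0183
5.1490 1.0007 0.0435 0.0000
9.1909 2.2359 0.1034 0.0000 0.0000
13.2345 4.9761 0.2454 0.0000 0.0000 0.0000
17.1138 9.1909 0.5827 0.0000 0.0000 0.0000 0.0000

Δt=0.07350  u=1.04235  d=0.95937  q=0.57585  discount=0.99290
step 6 (expiry): payoffs max(K−S,0) = 17.1138 9.1909 0.5827 0.0000 0.0000 0.0000 0.0000
step 5: (k=5,j=0): S=95.4755, K−S=13.2345, hold=12.4622 ⇒ V=13.2345 exercise | (k=5,j=1): S=103.7339, K−S=4.9761, hold=4.2038 ⇒ V=4.9761 exercise | (k=5,j=2): S=112.7067, K−S=0.0000, hold=0.2454 ⇒ V=0.2454 continue | (k=5,j=3): S=122.4555, K−S=0.0000, hold=0.0000 ⇒ V=0.0000 continue | (k=5,j=4): S=133.0476, K−S=0.0000, hold=0.0000 ⇒ V=0.0000 continue | (k=5,j=5): S=144.5559, K−S=0.0000, hold=0.0000 ⇒ V=0.0000 continue  boundary S*=103.7339
step 4: (k=4,j=0): S=99.5191, K−S=9.1909, hold=8.4186 ⇒ V=9.1909 exercise | (k=4,j=1): S=108.1273, K−S=0.5827, hold=2.2359 ⇒ V=2.2359 continue | (k=4,j=2): S=117.4800, K−S=0.0000, hold=0.1034 ⇒ V=0.1034 continue | (k=4,j=3): S=127.6417, K−S=0.0000, hold=0.0000 ⇒ V=0.0000 continue | (k=4,j=4): S=138.6824, K−S=0.0000, hold=0.0000 ⇒ V=0.0000 continue  boundary S*=99.5191
step 3: (k=3,j=0): S=103.7339, K−S=4.9761, hold=5.1490 ⇒ V=5.1490 continue | (k=3,j=1): S=112.7067, K−S=0.0000, hold=1.0007 ⇒ V=1.0007 continue | (k=3,j=2): S=122.4555, K−S=0.0000, hold=0.0435 ⇒ V=0.0435 continue | (k=3,j=3): S=133.0476, K−S=0.0000, hold=0.0000 ⇒ V=0.0000 continue  boundary S*=-
step 2: (k=2,j=0): S=108.1273, K−S=0.5827, hold=2.7406 ⇒ V=2.7406 continue | (k=2,j=1): S=117.4800, K−S=0.0000, hold=0.4463 ⇒ V=0.4463 continue | (k=2,j=2): S=127.6417, K−S=0.0000, hold=0.0183 ⇒ V=0.0183 continue  boundary S*=-
step 1: (k=1,j=0): S=112.7067, K−S=0.0000, hold=1.4093 ⇒ V=1.4093 continue | (k=1,j=1): S=122.4555, K−S=0.0000, hold=0.1984 ⇒ V=0.1984 continue  boundary S*=-
step 0: (k=0,j=0): S=117.4800, K−S=0.0000, hold=0.7070 ⇒ V=0.7070 continue  boundary S*=-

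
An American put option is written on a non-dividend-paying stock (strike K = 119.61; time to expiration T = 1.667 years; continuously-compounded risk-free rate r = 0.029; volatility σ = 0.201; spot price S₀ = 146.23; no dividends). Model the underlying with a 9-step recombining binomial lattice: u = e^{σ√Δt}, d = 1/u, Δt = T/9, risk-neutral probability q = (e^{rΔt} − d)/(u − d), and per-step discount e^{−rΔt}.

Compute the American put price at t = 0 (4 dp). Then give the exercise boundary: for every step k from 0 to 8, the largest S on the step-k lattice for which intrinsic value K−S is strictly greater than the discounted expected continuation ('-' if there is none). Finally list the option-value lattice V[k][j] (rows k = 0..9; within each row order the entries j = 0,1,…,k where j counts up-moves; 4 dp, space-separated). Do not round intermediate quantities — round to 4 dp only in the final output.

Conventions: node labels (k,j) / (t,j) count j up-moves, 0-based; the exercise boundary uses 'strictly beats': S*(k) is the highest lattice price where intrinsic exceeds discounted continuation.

Δt=0.18522, u=1.09036, d=0.91713, q=0.50948, disc=e^(-rΔt)=0.99464
k=9 terminal: V=max(K-S,0) → 52.4799 39.8004 24.7261 6.8045 0.0000 0.0000 0.0000 0.0000 0.0000 0.0000
k=8: j=0 S=73.1958 intr=46.4142 cont=45.7734 V=46.4142[EX]; j=1 S=87.0210 intr=32.5890 cont=31.9483 V=32.5890[EX]; j=2 S=103.4574 intr=16.1526 cont=15.5119 V=16.1526[EX]; j=3 S=122.9983 intr=0.0000 cont=3.3199 V=3.3199[hold]; j=4 S=146.2300 intr=0.0000 cont=0.0000 V=0.0000[hold]; j=5 S=173.8497 intr=0.0000 cont=0.0000 V=0.0000[hold]; j=6 S=206.6862 intr=0.0000 cont=0.0000 V=0.0000[hold]; j=7 S=245.7248 intr=0.0000 cont=0.0000 V=0.0000[hold]; j=8 S=292.1370 intr=0.0000 cont=0.0000 V=0.0000[hold]  S*(8)=103.4574
k=7: j=0 S=79.8096 intr=39.8004 cont=39.1596 V=39.8004[EX]; j=1 S=94.8839 intr=24.7261 cont=24.0853 V=24.7261[EX]; j=2 S=112.8055 intr=6.8045 cont=9.5631 V=9.5631[hold]; j=3 S=134.1120 intr=0.0000 cont=1.6197 V=1.6197[hold]; j=4 S=159.4429 intr=0.0000 cont=0.0000 V=0.0000[hold]; j=5 S=189.5583 intr=0.0000 cont=0.0000 V=0.0000[hold]; j=6 S=225.3618 intr=0.0000 cont=0.0000 V=0.0000[hold]; j=7 S=267.9278 intr=0.0000 cont=0.0000 V=0.0000[hold]  S*(7)=94.8839
k=6: j=0 S=87.0210 intr=32.5890 cont=31.9483 V=32.5890[EX]; j=1 S=103.4574 intr=16.1526 cont=16.9098 V=16.9098[hold]; j=2 S=122.9983 intr=0.0000 cont=5.4866 V=5.4866[hold]; j=3 S=146.2300 intr=0.0000 cont=0.7903 V=0.7903[hold]; j=4 S=173.8497 intr=0.0000 cont=0.0000 V=0.0000[hold]; j=5 S=206.6862 intr=0.0000 cont=0.0000 V=0.0000[hold]; j=6 S=245.7248 intr=0.0000 cont=0.0000 V=0.0000[hold]  S*(6)=87.0210
k=5: j=0 S=94.8839 intr=24.7261 cont=24.4690 V=24.7261[EX]; j=1 S=112.8055 intr=6.8045 cont=11.0305 V=11.0305[hold]; j=2 S=134.1120 intr=0.0000 cont=3.0773 V=3.0773[hold]; j=3 S=159.4429 intr=0.0000 cont=0.3856 V=0.3856[hold]; j=4 S=189.5583 intr=0.0000 cont=0.0000 V=0.0000[hold]; j=5 S=225.3618 intr=0.0000 cont=0.0000 V=0.0000[hold]  S*(5)=94.8839
k=4: j=0 S=103.4574 intr=16.1526 cont=17.6534 V=17.6534[hold]; j=1 S=122.9983 intr=0.0000 cont=6.9411 V=6.9411[hold]; j=2 S=146.2300 intr=0.0000 cont=1.6968 V=1.6968[hold]; j=3 S=173.8497 intr=0.0000 cont=0.1881 V=0.1881[hold]; j=4 S=206.6862 intr=0.0000 cont=0.0000 V=0.0000[hold]  S*(4)=-
k=3: j=0 S=112.8055 intr=6.8045 cont=12.1304 V=12.1304[hold]; j=1 S=134.1120 intr=0.0000 cont=4.2464 V=4.2464[hold]; j=2 S=159.4429 intr=0.0000 cont=0.9232 V=0.9232[hold]; j=3 S=189.5583 intr=0.0000 cont=0.0918 V=0.0918[hold]  S*(3)=-
k=2: j=0 S=122.9983 intr=0.0000 cont=8.0702 V=8.0702[hold]; j=1 S=146.2300 intr=0.0000 cont=2.5396 V=2.5396[hold]; j=2 S=173.8497 intr=0.0000 cont=0.4969 V=0.4969[hold]  S*(2)=-
k=1: j=0 S=134.1120 intr=0.0000 cont=5.2243 V=5.2243[hold]; j=1 S=159.4429 intr=0.0000 cont=1.4909 V=1.4909[hold]  S*(1)=-
k=0: j=0 S=146.2300 intr=0.0000 cont=3.3044 V=3.3044[hold]  S*(0)=-

price = 3.3044
boundary = - - - - - 94.8839 87.0210 94.8839 103.4574
tree:
3.3044
5.2243 1.4909
8.0702 2.5396 0.4969
12.1304 4.2464 0.9232 0.0918
17.6534 6.9411 1.6968 0.1881 0.0000
24.7261 11.0305 3.0773 0.3856 0.0000 0.0000
32.5890 16.9098 5.4866 0.7903 0.0000 0.0000 0.0000
39.8004 24.7261 9.5631 1.6197 0.0000 0.0000 0.0000 0.0000
46.4142 32.5890 16.1526 3.3199 0.0000 0.0000 0.0000 0.0000 0.0000
52.4799 39.8004 24.7261 6.8045 0.0000 0.0000 0.0000 0.0000 0.0000 0.0000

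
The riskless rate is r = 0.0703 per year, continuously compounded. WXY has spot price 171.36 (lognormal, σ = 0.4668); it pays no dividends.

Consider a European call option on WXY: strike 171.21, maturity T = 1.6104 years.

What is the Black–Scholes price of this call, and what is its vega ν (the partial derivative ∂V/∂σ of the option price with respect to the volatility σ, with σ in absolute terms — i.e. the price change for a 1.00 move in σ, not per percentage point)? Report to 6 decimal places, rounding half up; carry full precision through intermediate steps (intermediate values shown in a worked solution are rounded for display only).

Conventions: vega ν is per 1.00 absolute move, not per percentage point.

σ√T = 0.4668·√1.6104 = 0.592376
d₁ = (ln(S/K) + (r+σ²/2)T) / (σ√T) = (ln(171.36/171.21) + (0.0703+0.4668²/2)·1.6104) / 0.592376 = (0.000876 + 0.288666) / 0.592376 = 0.488780
d₂ = d₁ − σ√T = 0.488780 − 0.592376 = -0.103596
e^{−rT} = 0.892962
N(d₁) = 0.687501,  N(d₂) = 0.458745
Call price V = S·N(d₁) − K·e^{−rT}·N(d₂) = 117.810219 − 70.134767 = 47.675452
φ(d₁) = (1/√(2π))·e^{−d₁²/2} = 0.354024
ν = S·φ(d₁)·√T = 76.985448

price = 47.675452
ν = 76.985448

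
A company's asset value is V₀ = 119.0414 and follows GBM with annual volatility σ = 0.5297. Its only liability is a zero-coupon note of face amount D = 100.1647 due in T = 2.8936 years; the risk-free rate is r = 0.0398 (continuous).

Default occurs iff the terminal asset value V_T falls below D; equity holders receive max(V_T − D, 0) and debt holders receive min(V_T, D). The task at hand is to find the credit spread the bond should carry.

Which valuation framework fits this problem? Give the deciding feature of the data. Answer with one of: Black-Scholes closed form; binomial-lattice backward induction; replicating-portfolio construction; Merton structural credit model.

framework: Merton structural credit model

Key observation: a levered firm with one bullet debt due at 2.8936 years is the canonical structural-credit setup: equity is a call on the firm's assets struck at the face value.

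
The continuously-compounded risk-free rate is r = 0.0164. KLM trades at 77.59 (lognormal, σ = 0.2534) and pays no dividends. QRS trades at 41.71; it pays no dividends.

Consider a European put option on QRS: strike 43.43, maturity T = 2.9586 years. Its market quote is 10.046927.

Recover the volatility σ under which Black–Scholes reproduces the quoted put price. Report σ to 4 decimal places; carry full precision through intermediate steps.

At σ = 0.3642 the Black–Scholes value reproduces the quote:
σ√T = 0.3642·√2.9586 = 0.626445
d₁ = (ln(S/K) + (r+σ²/2)T) / (σ√T) = (ln(41.71/43.43) + (0.0164+0.3642²/2)·2.9586) / 0.626445 = (-0.040410 + 0.244738) / 0.626445 = 0.326171
d₂ = d₁ − σ√T = 0.326171 − 0.626445 = -0.300274
e^{−rT} = 0.952637
N(−d₁) = 0.372147,  N(−d₂) = 0.618016
V = K·e^{−rT}·N(−d₂) − S·N(−d₁) = 25.569198 − 15.522271 = 10.046927 (matching the quote); vega is positive throughout, so no other σ reproduces this price

sigma = 0.3642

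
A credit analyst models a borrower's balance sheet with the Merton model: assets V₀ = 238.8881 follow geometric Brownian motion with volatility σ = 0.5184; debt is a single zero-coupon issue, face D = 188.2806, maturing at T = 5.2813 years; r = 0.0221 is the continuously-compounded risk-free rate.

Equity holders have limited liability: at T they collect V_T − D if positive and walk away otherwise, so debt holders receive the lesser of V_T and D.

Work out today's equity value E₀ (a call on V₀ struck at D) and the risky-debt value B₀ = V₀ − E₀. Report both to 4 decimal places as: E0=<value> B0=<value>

With assets at 238.8881 and a single debt payment of 188.2806 at 5.2813 years:
d₁ = [ln(V₀/D) + (r + σ²/2)T] / (σ√T)
   = [ln(238.8881/188.2806) + (0.0221 + 0.5·0.5184²)·5.2813] / (0.5184·√5.2813)
   = [0.238062 + 0.826361] / 1.191339 = 0.893468
d₂ = d₁ − σ√T = 0.893468 − 1.191339 = -0.297871
N(d₁) = 0.814197,  N(d₂) = 0.382901,  e^(−rT) = 0.889837
E₀ = V₀·N(d₁) − D·e^(−rT)·N(d₂)
   = 238.8881·0.814197 − 188.2806·0.889837·0.382901 = 130.351060
B₀ = V₀ − E₀ = 238.8881 − 130.351060 = 108.537040

E0=130.3511 B0=108.5370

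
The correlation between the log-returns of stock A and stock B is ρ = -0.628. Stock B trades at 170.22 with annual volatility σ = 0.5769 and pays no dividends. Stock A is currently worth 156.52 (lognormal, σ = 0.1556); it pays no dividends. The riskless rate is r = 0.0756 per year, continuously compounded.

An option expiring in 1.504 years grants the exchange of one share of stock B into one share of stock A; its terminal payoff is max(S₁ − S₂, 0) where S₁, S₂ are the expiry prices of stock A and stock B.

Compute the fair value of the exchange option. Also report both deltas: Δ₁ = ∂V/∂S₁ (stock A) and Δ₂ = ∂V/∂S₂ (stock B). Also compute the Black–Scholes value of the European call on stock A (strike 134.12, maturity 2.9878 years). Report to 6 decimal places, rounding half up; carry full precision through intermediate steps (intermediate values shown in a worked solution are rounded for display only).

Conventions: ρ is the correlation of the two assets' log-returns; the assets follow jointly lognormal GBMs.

σ_eff = √(σ₁² + σ₂² − 2ρσ₁σ₂) = √(0.1556² + 0.5769² − 2·-0.628·0.1556·0.5769) = 0.685398
d₁ = (ln(S₁/S₂) + (q₂ − q₁ + σ_eff²/2)T) / (σ_eff√T) = (ln(156.52/170.22) + (0.0 − 0.0 + 0.234885)·1.504) / 0.840556 = 0.320454
d₂ = d₁ − σ_eff√T = 0.320454 − 0.840556 = -0.520102
N(d₁) = 0.625688,  N(d₂) = 0.301496
V = S₁·e^{−q₁T}·N(d₁) − S₂·e^{−q₂T}·N(d₂) = 97.932666 − 51.320664 = 46.612002
Δ₁ = e^{−q₁T}·N(d₁) = 0.625688;  Δ₂ = −e^{−q₂T}·N(d₂) = -0.301496
[vanilla: stock A call K=134.12]
σ√T = 0.1556·√2.9878 = 0.268959
d₁ = (ln(S/K) + (r+σ²/2)T) / (σ√T) = (ln(156.52/134.12) + (0.0756+0.1556²/2)·2.9878) / 0.268959 = (0.154449 + 0.262047) / 0.268959 = 1.548551
d₂ = d₁ − σ√T = 1.548551 − 0.268959 = 1.279592
e^{−rT} = 0.797816
N(d₁) = 0.939255,  N(d₂) = 0.899656
price = S·N(d₁) − K·e^{−rT}·N(d₂) = 147.012208 − 96.265891 = 50.746317

exchange price = 46.612002
Δ1 = 0.625688
Δ2 = -0.301496
price(stock A call K=134.12) = 50.746317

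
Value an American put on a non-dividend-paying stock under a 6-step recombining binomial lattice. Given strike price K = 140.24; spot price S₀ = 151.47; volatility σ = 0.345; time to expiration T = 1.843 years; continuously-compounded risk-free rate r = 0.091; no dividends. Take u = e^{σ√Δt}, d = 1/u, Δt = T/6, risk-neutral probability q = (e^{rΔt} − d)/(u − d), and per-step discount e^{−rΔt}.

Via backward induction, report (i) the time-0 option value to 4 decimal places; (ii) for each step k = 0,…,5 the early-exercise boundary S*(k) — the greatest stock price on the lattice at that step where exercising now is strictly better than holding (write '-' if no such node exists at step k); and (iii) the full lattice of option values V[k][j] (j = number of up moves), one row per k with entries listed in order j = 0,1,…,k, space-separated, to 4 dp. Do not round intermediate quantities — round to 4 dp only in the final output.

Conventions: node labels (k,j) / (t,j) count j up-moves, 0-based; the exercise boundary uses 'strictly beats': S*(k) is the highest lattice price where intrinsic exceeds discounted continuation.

price = 13.7164
boundary = - - 103.3345 85.3503 103.3345 85.3503
tree:
13.7164
22.9119 6.1698
36.9055 11.5373 1.6656
54.8897 21.0208 3.6137 0.0000
69.7440 36.9055 7.8403 0.0000 0.0000
82.0131 54.8897 17.0103 0.0000 0.0000 0.0000
92.1469 69.7440 36.9055 0.0000 0.0000 0.0000 0.0000

Δt=0.30717  u=1.21071  d=0.82596  q=0.52602  discount=0.97243
step 6 (expiry): payoffs max(K−S,0) = 92.1469 69.7440 36.9055 0.0000 0.0000 0.0000 0.0000
step 5: (k=5,j=0): S=58.2269, K−S=82.0131, hold=78.1474 ⇒ V=82.0131 exercise | (k=5,j=1): S=85.3503, K−S=54.8897, hold=51.0240 ⇒ V=54.8897 exercise | (k=5,j=2): S=125.1083, K−S=15.1317, hold=17.0103 ⇒ V=17.0103 continue | (k=5,j=3): S=183.3864, K−S=0.0000, hold=0.0000 ⇒ V=0.0000 continue | (k=5,j=4): S=268.8118, K−S=0.0000, hold=0.0000 ⇒ V=0.0000 continue | (k=5,j=5): S=394.0303, K−S=0.0000, hold=0.0000 ⇒ V=0.0000 continue  boundary S*=85.3503
step 4: (k=4,j=0): S=70.4960, K−S=69.7440, hold=65.8783 ⇒ V=69.7440 exercise | (k=4,j=1): S=103.3345, K−S=36.9055, hold=34.0007 ⇒ V=36.9055 exercise | (k=4,j=2): S=151.4700, K−S=0.0000, hold=7.8403 ⇒ V=7.8403 continue | (k=4,j=3): S=222.0280, K−S=0.0000, hold=0.0000 ⇒ V=0.0000 continue | (k=4,j=4): S=325.4535, K−S=0.0000, hold=0.0000 ⇒ V=0.0000 continue  boundary S*=103.3345
step 3: (k=3,j=0): S=85.3503, K−S=54.8897, hold=51.0240 ⇒ V=54.8897 exercise | (k=3,j=1): S=125.1083, K−S=15.1317, hold=21.0208 ⇒ V=21.0208 continue | (k=3,j=2): S=183.3864, K−S=0.0000, hold=3.6137 ⇒ V=3.6137 continue | (k=3,j=3): S=268.8118, K−S=0.0000, hold=0.0000 ⇒ V=0.0000 continue  boundary S*=85.3503
step 2: (k=2,j=0): S=103.3345, K−S=36.9055, hold=36.0521 ⇒ V=36.9055 exercise | (k=2,j=1): S=151.4700, K−S=0.0000, hold=11.5373 ⇒ V=11.5373 continue | (k=2,j=2): S=222.0280, K−S=0.0000, hold=1.6656 ⇒ V=1.6656 continue  boundary S*=103.3345
step 1: (k=1,j=0): S=125.1083, K−S=15.1317, hold=22.9119 ⇒ V=22.9119 continue | (k=1,j=1): S=183.3864, K−S=0.0000, hold=6.1698 ⇒ V=6.1698 continue  boundary S*=-
step 0: (k=0,j=0): S=151.4700, K−S=0.0000, hold=13.7164 ⇒ V=13.7164 continue  boundary S*=-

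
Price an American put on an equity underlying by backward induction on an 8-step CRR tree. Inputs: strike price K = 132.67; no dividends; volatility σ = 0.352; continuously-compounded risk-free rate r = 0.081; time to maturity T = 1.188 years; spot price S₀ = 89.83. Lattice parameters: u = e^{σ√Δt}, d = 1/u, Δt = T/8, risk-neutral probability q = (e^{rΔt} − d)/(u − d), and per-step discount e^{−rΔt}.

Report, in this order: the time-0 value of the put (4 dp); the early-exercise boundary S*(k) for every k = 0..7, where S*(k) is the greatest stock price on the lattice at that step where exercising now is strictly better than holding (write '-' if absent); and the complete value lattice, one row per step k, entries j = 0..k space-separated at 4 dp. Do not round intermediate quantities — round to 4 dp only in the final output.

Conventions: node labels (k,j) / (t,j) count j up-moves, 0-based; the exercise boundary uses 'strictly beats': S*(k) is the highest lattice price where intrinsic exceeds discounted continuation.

price = 42.8400
boundary = 89.8300 78.4352 89.8300 78.4352 89.8300 78.4352 89.8300 102.8801
tree:
42.8400
54.2348 31.3745
64.1841 42.8400 21.1289
72.8714 54.2348 30.6507 12.5036
80.4567 64.1841 42.8400 19.6944 5.9079
87.0799 72.8714 54.2348 29.8088 10.4671 1.6782
92.8629 80.4567 64.1841 42.8400 18.0257 3.4706 0.0000
97.9124 87.0799 72.8714 54.2348 29.7899 7.1776 0.0000 0.0000
102.3213 92.8629 80.4567 64.1841 42.8400 14.8438 0.0000 0.0000 0.0000

params: Δt=0.14850 u=1.14528 d=0.87315 q=0.51061 e^(-rΔt)=0.98804
t_8 payoffs: 102.3213 92.8629 80.4567 64.1841 42.8400 14.8438 0.0000 0.0000 0.0000
t_7: node(7,0) S=34.7576 payoff=97.9124 vs cont=96.3261 → 97.9124 [stop]  node(7,1) S=45.5901 payoff=87.0799 vs cont=85.4936 → 87.0799 [stop]  node(7,2) S=59.7986 payoff=72.8714 vs cont=71.2852 → 72.8714 [stop]  node(7,3) S=78.4352 payoff=54.2348 vs cont=52.6485 → 54.2348 [stop]  node(7,4) S=102.8801 payoff=29.7899 vs cont=28.2036 → 29.7899 [stop]  node(7,5) S=134.9435 payoff=0.0000 vs cont=7.1776 → 7.1776 [wait]  node(7,6) S=176.9996 payoff=0.0000 vs cont=0.0000 → 0.0000 [wait]  node(7,7) S=232.1627 payoff=0.0000 vs cont=0.0000 → 0.0000 [wait]  ⇒ S*(7)=102.8801
t_6: node(6,0) S=39.8071 payoff=92.8629 vs cont=91.2766 → 92.8629 [stop]  node(6,1) S=52.2133 payoff=80.4567 vs cont=78.8705 → 80.4567 [stop]  node(6,2) S=68.4859 payoff=64.1841 vs cont=62.5979 → 64.1841 [stop]  node(6,3) S=89.8300 payoff=42.8400 vs cont=41.2537 → 42.8400 [stop]  node(6,4) S=117.8262 payoff=14.8438 vs cont=18.0257 → 18.0257 [wait]  node(6,5) S=154.5475 payoff=0.0000 vs cont=3.4706 → 3.4706 [wait]  node(6,6) S=202.7134 payoff=0.0000 vs cont=0.0000 → 0.0000 [wait]  ⇒ S*(6)=89.8300
t_5: node(5,0) S=45.5901 payoff=87.0799 vs cont=85.4936 → 87.0799 [stop]  node(5,1) S=59.7986 payoff=72.8714 vs cont=71.2852 → 72.8714 [stop]  node(5,2) S=78.4352 payoff=54.2348 vs cont=52.6485 → 54.2348 [stop]  node(5,3) S=102.8801 payoff=29.7899 vs cont=29.8088 → 29.8088 [wait]  node(5,4) S=134.9435 payoff=0.0000 vs cont=10.4671 → 10.4671 [wait]  node(5,5) S=176.9996 payoff=0.0000 vs cont=1.6782 → 1.6782 [wait]  ⇒ S*(5)=78.4352
t_4: node(4,0) S=52.2133 payoff=80.4567 vs cont=78.8705 → 80.4567 [stop]  node(4,1) S=68.4859 payoff=64.1841 vs cont=62.5979 → 64.1841 [stop]  node(4,2) S=89.8300 payoff=42.8400 vs cont=41.2633 → 42.8400 [stop]  node(4,3) S=117.8262 payoff=14.8438 vs cont=19.6944 → 19.6944 [wait]  node(4,4) S=154.5475 payoff=0.0000 vs cont=5.9079 → 5.9079 [wait]  ⇒ S*(4)=89.8300
t_3: node(3,0) S=59.7986 payoff=72.8714 vs cont=71.2852 → 72.8714 [stop]  node(3,1) S=78.4352 payoff=54.2348 vs cont=52.6485 → 54.2348 [stop]  node(3,2) S=102.8801 payoff=29.7899 vs cont=30.6507 → 30.6507 [wait]  node(3,3) S=134.9435 payoff=0.0000 vs cont=12.5036 → 12.5036 [wait]  ⇒ S*(3)=78.4352
t_2: node(2,0) S=68.4859 payoff=64.1841 vs cont=62.5979 → 64.1841 [stop]  node(2,1) S=89.8300 payoff=42.8400 vs cont=41.6881 → 42.8400 [stop]  node(2,2) S=117.8262 payoff=14.8438 vs cont=21.1289 → 21.1289 [wait]  ⇒ S*(2)=89.8300
t_1: node(1,0) S=78.4352 payoff=54.2348 vs cont=52.6485 → 54.2348 [stop]  node(1,1) S=102.8801 payoff=29.7899 vs cont=31.3745 → 31.3745 [wait]  ⇒ S*(1)=78.4352
t_0: node(0,0) S=89.8300 payoff=42.8400 vs cont=42.0532 → 42.8400 [stop]  ⇒ S*(0)=89.8300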